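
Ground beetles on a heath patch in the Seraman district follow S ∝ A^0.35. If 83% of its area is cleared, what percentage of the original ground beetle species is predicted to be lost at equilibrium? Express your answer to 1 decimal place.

46.2%

S_new/S_old = (A_new/A_old)^z = 0.17^0.35
= exp(0.35 × ln 0.17) = exp(0.35 × -1.7720) = exp(-0.6202) ≈ 0.5378
Fraction lost = 1 − 0.5378 = 0.4622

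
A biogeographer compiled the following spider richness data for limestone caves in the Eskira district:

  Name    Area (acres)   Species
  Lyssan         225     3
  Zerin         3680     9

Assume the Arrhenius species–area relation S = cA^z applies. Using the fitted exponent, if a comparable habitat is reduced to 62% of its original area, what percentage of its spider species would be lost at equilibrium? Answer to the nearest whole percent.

z = ln(9/3) / ln(3680/225) = 1.0986 / 2.7946 = 0.3931
S_new/S_old = (A_new/A_old)^z = 0.62^0.3931 = exp(0.3931 × -0.4780) = 0.8287
Fraction lost = 1 − 0.8287 = 0.1713

17%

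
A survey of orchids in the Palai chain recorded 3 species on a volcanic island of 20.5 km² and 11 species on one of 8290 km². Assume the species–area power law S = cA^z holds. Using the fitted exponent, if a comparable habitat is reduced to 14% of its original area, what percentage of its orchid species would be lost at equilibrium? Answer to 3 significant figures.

34.7%

z = ln(11/3) / ln(8290/20.5) = 1.2993 / 6.0024 = 0.2165
S_new/S_old = (A_new/A_old)^z = 0.14^0.2165 = exp(0.2165 × -1.9661) = 0.6534
Fraction lost = 1 − 0.6534 = 0.3466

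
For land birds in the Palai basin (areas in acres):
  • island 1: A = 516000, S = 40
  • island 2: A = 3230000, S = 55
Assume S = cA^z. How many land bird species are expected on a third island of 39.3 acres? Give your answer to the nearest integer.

8

z = ln(55/40) / ln(3230000/516000) = 0.3185 / 1.8341 = 0.1736
c = 40 / 516000^0.1736 = 40 / 9.814 = 4.076
S₃ = 4.076 × 39.3^0.1736 = 4.076 × 1.892 ≈ 7.709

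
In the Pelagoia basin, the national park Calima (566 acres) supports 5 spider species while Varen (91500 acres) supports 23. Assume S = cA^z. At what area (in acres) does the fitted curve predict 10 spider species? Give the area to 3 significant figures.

z = ln(23/5) / ln(91500/566) = 1.5261 / 5.0855 = 0.3001
c = 5 / 566^0.3001 = 5 / 6.7 = 0.7463
A = (10/0.7463)^(1/0.3001) ⇒ ln A = ln(13.4)/0.3001 = 8.6485
A = e^8.6485 ≈ 5701 acres

5700 acres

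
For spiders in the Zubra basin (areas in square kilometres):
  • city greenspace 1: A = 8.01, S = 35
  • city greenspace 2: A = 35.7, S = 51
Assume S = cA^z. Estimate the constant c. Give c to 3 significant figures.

20.7

z = ln(S₂/S₁) / ln(A₂/A₁) = ln(51/35) / ln(35.7/8.01) = 0.3765 / 1.4945 = 0.2519
c = S₁ / A₁^z = 35 / 8.01^0.2519 = 35 / 1.689 = 20.72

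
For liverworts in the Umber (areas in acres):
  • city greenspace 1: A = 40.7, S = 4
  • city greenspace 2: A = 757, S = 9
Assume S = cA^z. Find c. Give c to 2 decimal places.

z = ln(S₂/S₁) / ln(A₂/A₁) = ln(9/4) / ln(757/40.7) = 0.8109 / 2.9231 = 0.2774
c = S₁ / A₁^z = 4 / 40.7^0.2774 = 4 / 2.796 = 1.431

1.43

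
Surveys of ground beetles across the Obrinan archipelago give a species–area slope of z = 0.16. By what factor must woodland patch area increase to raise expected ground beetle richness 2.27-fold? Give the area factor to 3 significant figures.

(A₂/A₁)^0.16 = 2.27, so A₂/A₁ = 2.27^(1/0.16) = 2.27^6.25
ln(A₂/A₁) = ln 2.27 / 0.16 = 0.8198 / 0.16 = 5.1236
A₂/A₁ = e^5.1236 ≈ 167.9

168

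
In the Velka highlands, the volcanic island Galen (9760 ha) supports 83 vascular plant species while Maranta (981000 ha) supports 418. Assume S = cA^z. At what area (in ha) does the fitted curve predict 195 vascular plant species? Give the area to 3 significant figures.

112000 ha

z = ln(418/83) / ln(981000/9760) = 1.6166 / 4.6103 = 0.3507
c = 83 / 9760^0.3507 = 83 / 25.06 = 3.312
A = (195/3.312)^(1/0.3507) ⇒ ln A = ln(58.87)/0.3507 = 11.6219
A = e^11.6219 ≈ 111514 ha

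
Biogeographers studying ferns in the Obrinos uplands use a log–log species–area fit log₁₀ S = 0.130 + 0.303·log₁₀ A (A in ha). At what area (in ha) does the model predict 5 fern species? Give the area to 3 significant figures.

75.5 ha

5 = 1.349 × A^0.303  ⇒  A^0.303 = 5/1.349 = 3.707
ln A = ln(3.707) / 0.303 = 1.3101 / 0.303 = 4.3238
A = e^4.3238 ≈ 75.47 ha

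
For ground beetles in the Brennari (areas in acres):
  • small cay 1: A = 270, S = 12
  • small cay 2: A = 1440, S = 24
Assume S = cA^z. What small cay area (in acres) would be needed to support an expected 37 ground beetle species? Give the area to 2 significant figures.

4100 acres

z = ln(24/12) / ln(1440/270) = 0.6931 / 1.6740 = 0.4141
c = 12 / 270^0.4141 = 12 / 10.16 = 1.181
A = (37/1.181)^(1/0.4141) ⇒ ln A = ln(31.32)/0.4141 = 8.3178
A = e^8.3178 ≈ 4096 acres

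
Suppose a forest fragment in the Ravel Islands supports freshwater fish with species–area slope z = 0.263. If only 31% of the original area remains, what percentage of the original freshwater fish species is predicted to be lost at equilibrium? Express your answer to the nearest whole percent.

27%

S_new/S_old = (A_new/A_old)^z = 0.31^0.263
= exp(0.263 × ln 0.31) = exp(0.263 × -1.1712) = exp(-0.3080) ≈ 0.7349
Fraction lost = 1 − 0.7349 = 0.2651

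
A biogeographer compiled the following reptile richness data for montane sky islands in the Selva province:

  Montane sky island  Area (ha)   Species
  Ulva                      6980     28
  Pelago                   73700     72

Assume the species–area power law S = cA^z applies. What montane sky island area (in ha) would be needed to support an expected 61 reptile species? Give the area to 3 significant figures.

z = ln(72/28) / ln(73700/6980) = 0.9445 / 2.3570 = 0.4007
c = 28 / 6980^0.4007 = 28 / 34.7 = 0.807
A = (61/0.807)^(1/0.4007) ⇒ ln A = ln(75.59)/0.4007 = 10.7940
A = e^10.7940 ≈ 48728 ha

48700 ha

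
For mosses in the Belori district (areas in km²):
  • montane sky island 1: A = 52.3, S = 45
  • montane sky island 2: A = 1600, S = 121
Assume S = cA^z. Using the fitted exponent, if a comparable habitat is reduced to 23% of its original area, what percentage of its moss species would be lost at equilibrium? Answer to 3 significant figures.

34.6%

z = ln(121/45) / ln(1600/52.3) = 0.9891 / 3.4208 = 0.2892
S_new/S_old = (A_new/A_old)^z = 0.23^0.2892 = exp(0.2892 × -1.4697) = 0.6538
Fraction lost = 1 − 0.6538 = 0.3462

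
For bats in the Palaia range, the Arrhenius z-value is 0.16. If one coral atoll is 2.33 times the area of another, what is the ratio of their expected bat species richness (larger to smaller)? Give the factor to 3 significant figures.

1.14

S₂/S₁ = (A₂/A₁)^z = 2.33^0.16
ln(S₂/S₁) = 0.16 × ln 2.33 = 0.16 × 0.8459 = 0.1353
S₂/S₁ = e^0.1353 ≈ 1.145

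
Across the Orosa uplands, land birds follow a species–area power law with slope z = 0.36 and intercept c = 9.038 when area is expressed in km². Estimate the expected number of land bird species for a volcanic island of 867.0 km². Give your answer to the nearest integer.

S = 9.038 × 867^0.36
ln S = ln 9.038 + 0.36 × ln 867 = 2.2014 + 0.36 × 6.7650 = 4.6369
S = e^4.6369 ≈ 103.2

103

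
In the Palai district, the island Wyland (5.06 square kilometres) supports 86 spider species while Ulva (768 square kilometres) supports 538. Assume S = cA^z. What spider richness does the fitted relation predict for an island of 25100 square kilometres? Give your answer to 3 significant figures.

1920

z = ln(538/86) / ln(768/5.06) = 1.8335 / 5.0224 = 0.3651
c = 86 / 5.06^0.3651 = 86 / 1.807 = 47.58
S₃ = 47.58 × 25100^0.3651 = 47.58 × 40.38 ≈ 1921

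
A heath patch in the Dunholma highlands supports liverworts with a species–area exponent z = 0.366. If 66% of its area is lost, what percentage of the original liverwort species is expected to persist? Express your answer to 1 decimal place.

67.4%

S_new/S_old = (A_new/A_old)^z = 0.34^0.366
= exp(0.366 × ln 0.34) = exp(0.366 × -1.0788) = exp(-0.3948) ≈ 0.6738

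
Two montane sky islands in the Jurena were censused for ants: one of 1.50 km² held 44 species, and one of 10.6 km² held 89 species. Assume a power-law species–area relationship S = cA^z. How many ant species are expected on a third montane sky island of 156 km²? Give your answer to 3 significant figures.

z = ln(89/44) / ln(10.6/1.5) = 0.7044 / 1.9554 = 0.3603
c = 44 / 1.5^0.3603 = 44 / 1.157 = 38.02
S₃ = 38.02 × 156^0.3603 = 38.02 × 6.167 ≈ 234.5

234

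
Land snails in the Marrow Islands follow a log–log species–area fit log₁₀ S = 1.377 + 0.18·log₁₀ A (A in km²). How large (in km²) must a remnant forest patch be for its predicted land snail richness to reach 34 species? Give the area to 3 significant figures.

34 = 23.82 × A^0.18  ⇒  A^0.18 = 34/23.82 = 1.427
ln A = ln(1.427) / 0.18 = 0.3557 / 0.18 = 1.9761
A = e^1.9761 ≈ 7.215 km²

7.21 km²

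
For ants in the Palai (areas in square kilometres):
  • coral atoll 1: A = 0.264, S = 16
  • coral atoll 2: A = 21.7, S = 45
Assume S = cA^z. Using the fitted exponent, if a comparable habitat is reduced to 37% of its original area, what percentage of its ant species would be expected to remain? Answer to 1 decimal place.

z = ln(45/16) / ln(21.7/0.264) = 1.0341 / 4.4091 = 0.2345
S_new/S_old = (A_new/A_old)^z = 0.37^0.2345 = exp(0.2345 × -0.9943) = 0.792

79.2%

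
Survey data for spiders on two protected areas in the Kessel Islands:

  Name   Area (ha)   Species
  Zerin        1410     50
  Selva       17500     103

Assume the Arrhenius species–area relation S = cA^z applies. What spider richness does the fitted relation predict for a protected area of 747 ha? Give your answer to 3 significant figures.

z = ln(103/50) / ln(17500/1410) = 0.7227 / 2.5186 = 0.2869
c = 50 / 1410^0.2869 = 50 / 8.01 = 6.242
S₃ = 6.242 × 747^0.2869 = 6.242 × 6.676 ≈ 41.67

41.7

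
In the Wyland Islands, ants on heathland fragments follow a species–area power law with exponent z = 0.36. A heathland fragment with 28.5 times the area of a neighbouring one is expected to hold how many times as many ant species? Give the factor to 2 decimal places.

S₂/S₁ = (A₂/A₁)^z = 28.5^0.36
ln(S₂/S₁) = 0.36 × ln 28.5 = 0.36 × 3.3499 = 1.2060
S₂/S₁ = e^1.2060 ≈ 3.34

3.34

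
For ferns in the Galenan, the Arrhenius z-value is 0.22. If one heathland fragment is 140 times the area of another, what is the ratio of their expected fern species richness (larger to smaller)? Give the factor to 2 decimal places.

2.97

S₂/S₁ = (A₂/A₁)^z = 140^0.22
ln(S₂/S₁) = 0.22 × ln 140 = 0.22 × 4.9416 = 1.0872
S₂/S₁ = e^1.0872 ≈ 2.966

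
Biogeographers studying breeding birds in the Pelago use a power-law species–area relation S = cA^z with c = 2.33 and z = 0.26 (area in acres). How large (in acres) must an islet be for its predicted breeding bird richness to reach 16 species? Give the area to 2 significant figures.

1700 acres

16 = 2.33 × A^0.26  ⇒  A^0.26 = 16/2.33 = 6.867
ln A = ln(6.867) / 0.26 = 1.9267 / 0.26 = 7.4105
A = e^7.4105 ≈ 1653 acres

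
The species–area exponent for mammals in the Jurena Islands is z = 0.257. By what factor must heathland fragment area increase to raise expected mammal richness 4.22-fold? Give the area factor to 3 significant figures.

(A₂/A₁)^0.257 = 4.22, so A₂/A₁ = 4.22^(1/0.257) = 4.22^3.891
ln(A₂/A₁) = ln 4.22 / 0.257 = 1.4398 / 0.257 = 5.6025
A₂/A₁ = e^5.6025 ≈ 271.1

271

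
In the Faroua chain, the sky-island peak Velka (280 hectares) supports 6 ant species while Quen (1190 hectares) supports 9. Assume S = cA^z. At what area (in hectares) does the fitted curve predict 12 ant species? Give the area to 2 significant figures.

z = ln(9/6) / ln(1190/280) = 0.4055 / 1.4469 = 0.2802
c = 6 / 280^0.2802 = 6 / 4.85 = 1.237
A = (12/1.237)^(1/0.2802) ⇒ ln A = ln(9.7)/0.2802 = 8.1083
A = e^8.1083 ≈ 3322 hectares

3300 hectares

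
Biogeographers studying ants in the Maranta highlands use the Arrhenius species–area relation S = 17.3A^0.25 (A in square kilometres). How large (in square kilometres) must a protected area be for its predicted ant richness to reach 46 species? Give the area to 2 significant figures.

50 square kilometres

46 = 17.3 × A^0.25  ⇒  A^0.25 = 46/17.3 = 2.659
ln A = ln(2.659) / 0.25 = 0.9779 / 0.25 = 3.9117
A = e^3.9117 ≈ 49.99 square kilometres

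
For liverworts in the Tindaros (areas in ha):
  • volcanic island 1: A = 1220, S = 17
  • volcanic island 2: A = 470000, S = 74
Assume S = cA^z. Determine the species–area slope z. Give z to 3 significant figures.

Taking logs: ln S = ln c + z ln A, so z = (ln S₂ − ln S₁)/(ln A₂ − ln A₁).
z = ln(74/17) / ln(470000/1220) = ln(4.353) / ln(385.2) = 1.4709 / 5.9539 = 0.2470

0.247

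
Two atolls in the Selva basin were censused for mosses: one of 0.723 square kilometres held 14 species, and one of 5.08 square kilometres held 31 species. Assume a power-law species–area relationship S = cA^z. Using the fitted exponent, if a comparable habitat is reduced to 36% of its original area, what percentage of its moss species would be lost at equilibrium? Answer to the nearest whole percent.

z = ln(31/14) / ln(5.08/0.723) = 0.7949 / 1.9497 = 0.4077
S_new/S_old = (A_new/A_old)^z = 0.36^0.4077 = exp(0.4077 × -1.0217) = 0.6593
Fraction lost = 1 − 0.6593 = 0.3407

34%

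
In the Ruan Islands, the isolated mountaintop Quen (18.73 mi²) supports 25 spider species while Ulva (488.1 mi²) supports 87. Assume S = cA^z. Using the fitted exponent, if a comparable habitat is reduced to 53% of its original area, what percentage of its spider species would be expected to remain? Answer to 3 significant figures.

z = ln(87/25) / ln(488.1/18.73) = 1.2470 / 3.2604 = 0.3825
S_new/S_old = (A_new/A_old)^z = 0.53^0.3825 = exp(0.3825 × -0.6349) = 0.7844

78.4%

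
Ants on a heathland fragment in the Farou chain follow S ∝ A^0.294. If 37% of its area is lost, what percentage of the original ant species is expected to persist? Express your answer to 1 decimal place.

87.3%

S_new/S_old = (A_new/A_old)^z = 0.63^0.294
= exp(0.294 × ln 0.63) = exp(0.294 × -0.4620) = exp(-0.1358) ≈ 0.873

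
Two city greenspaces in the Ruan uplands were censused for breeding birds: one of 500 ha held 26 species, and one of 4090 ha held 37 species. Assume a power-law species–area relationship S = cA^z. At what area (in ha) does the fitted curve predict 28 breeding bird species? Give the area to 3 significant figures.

777 ha

z = ln(37/26) / ln(4090/500) = 0.3528 / 2.1017 = 0.1679
c = 26 / 500^0.1679 = 26 / 2.839 = 9.16
A = (28/9.16)^(1/0.1679) ⇒ ln A = ln(3.057)/0.1679 = 6.6561
A = e^6.6561 ≈ 777.5 ha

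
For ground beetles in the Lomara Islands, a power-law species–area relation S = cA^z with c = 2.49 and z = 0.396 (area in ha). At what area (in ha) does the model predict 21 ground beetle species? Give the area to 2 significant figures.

21 = 2.49 × A^0.396  ⇒  A^0.396 = 21/2.49 = 8.434
ln A = ln(8.434) / 0.396 = 2.1322 / 0.396 = 5.3844
A = e^5.3844 ≈ 218 ha

220 ha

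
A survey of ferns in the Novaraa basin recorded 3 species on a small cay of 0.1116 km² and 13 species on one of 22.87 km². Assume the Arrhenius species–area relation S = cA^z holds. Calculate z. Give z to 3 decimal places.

0.275

Taking logs: ln S = ln c + z ln A, so z = (ln S₂ − ln S₁)/(ln A₂ − ln A₁).
z = ln(13/3) / ln(22.87/0.1116) = ln(4.333) / ln(204.9) = 1.4663 / 5.3227 = 0.2755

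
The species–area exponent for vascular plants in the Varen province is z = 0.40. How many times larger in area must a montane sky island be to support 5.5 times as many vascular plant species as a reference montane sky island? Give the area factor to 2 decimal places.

70.94

(A₂/A₁)^0.4 = 5.5, so A₂/A₁ = 5.5^(1/0.4) = 5.5^2.5
ln(A₂/A₁) = ln 5.5 / 0.4 = 1.7047 / 0.4 = 4.2619
A₂/A₁ = e^4.2619 ≈ 70.94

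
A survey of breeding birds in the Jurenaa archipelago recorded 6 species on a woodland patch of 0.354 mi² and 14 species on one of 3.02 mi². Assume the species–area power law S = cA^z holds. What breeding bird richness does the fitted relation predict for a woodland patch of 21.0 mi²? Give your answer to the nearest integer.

z = ln(14/6) / ln(3.02/0.354) = 0.8473 / 2.1437 = 0.3952
c = 6 / 0.354^0.3952 = 6 / 0.6634 = 9.045
S₃ = 9.045 × 21^0.3952 = 9.045 × 3.331 ≈ 30.13

30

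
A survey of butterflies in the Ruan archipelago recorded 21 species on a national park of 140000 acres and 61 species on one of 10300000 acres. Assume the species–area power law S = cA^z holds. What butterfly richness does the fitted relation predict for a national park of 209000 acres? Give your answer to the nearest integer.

23

z = ln(61/21) / ln(10300000/140000) = 1.0664 / 4.2983 = 0.2481
c = 21 / 140000^0.2481 = 21 / 18.91 = 1.111
S₃ = 1.111 × 209000^0.2481 = 1.111 × 20.89 ≈ 23.19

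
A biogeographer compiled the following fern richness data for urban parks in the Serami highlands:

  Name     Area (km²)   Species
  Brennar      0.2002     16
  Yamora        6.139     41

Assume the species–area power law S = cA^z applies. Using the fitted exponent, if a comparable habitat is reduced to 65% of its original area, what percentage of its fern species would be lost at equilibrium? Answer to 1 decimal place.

z = ln(41/16) / ln(6.139/0.2002) = 0.9410 / 3.4231 = 0.2749
S_new/S_old = (A_new/A_old)^z = 0.65^0.2749 = exp(0.2749 × -0.4308) = 0.8883
Fraction lost = 1 − 0.8883 = 0.1117

11.2%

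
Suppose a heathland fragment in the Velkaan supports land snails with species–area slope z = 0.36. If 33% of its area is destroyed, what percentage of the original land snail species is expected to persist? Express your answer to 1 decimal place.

86.6%

S_new/S_old = (A_new/A_old)^z = 0.67^0.36
= exp(0.36 × ln 0.67) = exp(0.36 × -0.4005) = exp(-0.1442) ≈ 0.8657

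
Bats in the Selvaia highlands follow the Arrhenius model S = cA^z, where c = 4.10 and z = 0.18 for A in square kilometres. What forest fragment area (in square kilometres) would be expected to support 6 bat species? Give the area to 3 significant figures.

8.29 square kilometres

6 = 4.1 × A^0.18  ⇒  A^0.18 = 6/4.1 = 1.463
ln A = ln(1.463) / 0.18 = 0.3808 / 0.18 = 2.1154
A = e^2.1154 ≈ 8.293 square kilometres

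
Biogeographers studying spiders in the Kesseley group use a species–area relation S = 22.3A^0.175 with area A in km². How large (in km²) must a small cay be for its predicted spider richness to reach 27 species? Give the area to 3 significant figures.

27 = 22.3 × A^0.175  ⇒  A^0.175 = 27/22.3 = 1.211
ln A = ln(1.211) / 0.175 = 0.1913 / 0.175 = 1.0929
A = e^1.0929 ≈ 2.983 km²

2.98 km²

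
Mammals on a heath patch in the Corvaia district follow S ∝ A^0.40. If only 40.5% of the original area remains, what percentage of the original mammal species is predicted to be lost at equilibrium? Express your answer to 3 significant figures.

S_new/S_old = (A_new/A_old)^z = 0.405^0.4
= exp(0.4 × ln 0.405) = exp(0.4 × -0.9039) = exp(-0.3615) ≈ 0.6966
Fraction lost = 1 − 0.6966 = 0.3034

30.3%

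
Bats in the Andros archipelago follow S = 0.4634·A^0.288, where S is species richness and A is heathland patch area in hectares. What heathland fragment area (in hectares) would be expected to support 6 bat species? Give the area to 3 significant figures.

6 = 0.4634 × A^0.288  ⇒  A^0.288 = 6/0.4634 = 12.95
ln A = ln(12.95) / 0.288 = 2.5609 / 0.288 = 8.8921
A = e^8.8921 ≈ 7274 hectares

7270 hectares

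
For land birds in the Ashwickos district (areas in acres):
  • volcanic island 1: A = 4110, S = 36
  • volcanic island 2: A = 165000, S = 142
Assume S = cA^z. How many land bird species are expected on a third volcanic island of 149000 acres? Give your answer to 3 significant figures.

137

z = ln(142/36) / ln(165000/4110) = 1.3723 / 3.6925 = 0.3716
c = 36 / 4110^0.3716 = 36 / 22.03 = 1.634
S₃ = 1.634 × 149000^0.3716 = 1.634 × 83.67 ≈ 136.7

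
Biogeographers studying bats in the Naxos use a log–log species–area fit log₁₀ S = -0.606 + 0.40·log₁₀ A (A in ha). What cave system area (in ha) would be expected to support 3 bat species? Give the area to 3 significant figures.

3 = 0.2477 × A^0.4  ⇒  A^0.4 = 3/0.2477 = 12.11
ln A = ln(12.11) / 0.4 = 2.4940 / 0.4 = 6.2349
A = e^6.2349 ≈ 510.3 ha

510 ha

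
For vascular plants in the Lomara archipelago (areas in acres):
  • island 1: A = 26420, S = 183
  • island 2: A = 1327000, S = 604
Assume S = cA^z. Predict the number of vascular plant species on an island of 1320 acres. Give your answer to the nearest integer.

z = ln(604/183) / ln(1327000/26420) = 1.1941 / 3.9166 = 0.3049
c = 183 / 26420^0.3049 = 183 / 22.29 = 8.209
S₃ = 8.209 × 1320^0.3049 = 8.209 × 8.941 ≈ 73.4

73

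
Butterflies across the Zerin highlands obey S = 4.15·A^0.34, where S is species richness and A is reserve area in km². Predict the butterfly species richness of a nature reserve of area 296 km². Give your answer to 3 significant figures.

S = 4.15 × 296^0.34 = 4.15 × 6.922 ≈ 28.73

28.7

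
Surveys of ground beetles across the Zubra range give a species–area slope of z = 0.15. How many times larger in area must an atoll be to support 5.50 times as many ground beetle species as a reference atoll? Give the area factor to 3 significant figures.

(A₂/A₁)^0.15 = 5.5, so A₂/A₁ = 5.5^(1/0.15) = 5.5^6.667
ln(A₂/A₁) = ln 5.5 / 0.15 = 1.7047 / 0.15 = 11.3650
A₂/A₁ = e^11.3650 ≈ 86248

86200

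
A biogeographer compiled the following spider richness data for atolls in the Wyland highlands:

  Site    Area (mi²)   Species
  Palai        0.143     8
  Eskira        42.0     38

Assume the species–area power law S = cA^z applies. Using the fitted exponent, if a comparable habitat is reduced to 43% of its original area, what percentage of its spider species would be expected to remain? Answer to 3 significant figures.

79.3%

z = ln(38/8) / ln(42/0.143) = 1.5581 / 5.6826 = 0.2742
S_new/S_old = (A_new/A_old)^z = 0.43^0.2742 = exp(0.2742 × -0.8440) = 0.7934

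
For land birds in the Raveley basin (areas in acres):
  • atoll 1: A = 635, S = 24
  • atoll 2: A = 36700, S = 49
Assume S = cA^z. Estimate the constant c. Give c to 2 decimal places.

7.71

z = ln(S₂/S₁) / ln(A₂/A₁) = ln(49/24) / ln(36700/635) = 0.7138 / 4.0569 = 0.1759
c = S₁ / A₁^z = 24 / 635^0.1759 = 24 / 3.113 = 7.711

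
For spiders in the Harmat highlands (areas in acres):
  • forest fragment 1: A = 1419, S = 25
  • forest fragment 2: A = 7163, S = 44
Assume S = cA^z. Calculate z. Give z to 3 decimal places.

Taking logs: ln S = ln c + z ln A, so z = (ln S₂ − ln S₁)/(ln A₂ − ln A₁).
z = ln(44/25) / ln(7163/1419) = ln(1.76) / ln(5.048) = 0.5653 / 1.6190 = 0.3492

0.349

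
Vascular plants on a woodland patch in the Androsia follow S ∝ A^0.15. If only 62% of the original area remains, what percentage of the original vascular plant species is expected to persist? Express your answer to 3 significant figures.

S_new/S_old = (A_new/A_old)^z = 0.62^0.15
= exp(0.15 × ln 0.62) = exp(0.15 × -0.4780) = exp(-0.0717) ≈ 0.9308

93.1%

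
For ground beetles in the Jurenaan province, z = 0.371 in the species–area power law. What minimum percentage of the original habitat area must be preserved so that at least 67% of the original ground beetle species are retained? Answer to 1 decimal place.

34.0%

Need (A_new/A_old)^0.371 = 0.67, so A_new/A_old = 0.67^(1/0.371) = 0.67^2.695
ln(A_new/A_old) = ln 0.67 / 0.371 = -0.4005 / 0.371 = -1.0795
A_new/A_old = e^-1.0795 ≈ 0.3398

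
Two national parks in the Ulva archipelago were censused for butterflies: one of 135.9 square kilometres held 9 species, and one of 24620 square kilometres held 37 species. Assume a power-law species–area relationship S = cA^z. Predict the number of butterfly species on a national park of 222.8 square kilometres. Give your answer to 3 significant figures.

z = ln(37/9) / ln(24620/135.9) = 1.4137 / 5.1994 = 0.2719
c = 9 / 135.9^0.2719 = 9 / 3.802 = 2.367
S₃ = 2.367 × 222.8^0.2719 = 2.367 × 4.349 ≈ 10.29

10.3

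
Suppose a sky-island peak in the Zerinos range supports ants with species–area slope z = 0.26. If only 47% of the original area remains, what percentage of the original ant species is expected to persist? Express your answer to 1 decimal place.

S_new/S_old = (A_new/A_old)^z = 0.47^0.26
= exp(0.26 × ln 0.47) = exp(0.26 × -0.7550) = exp(-0.1963) ≈ 0.8218

82.2%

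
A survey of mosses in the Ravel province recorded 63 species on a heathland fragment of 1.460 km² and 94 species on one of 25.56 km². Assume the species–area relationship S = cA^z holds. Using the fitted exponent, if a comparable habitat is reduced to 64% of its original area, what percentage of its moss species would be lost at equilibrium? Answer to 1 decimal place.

z = ln(94/63) / ln(25.56/1.46) = 0.4002 / 2.8626 = 0.1398
S_new/S_old = (A_new/A_old)^z = 0.64^0.1398 = exp(0.1398 × -0.4463) = 0.9395
Fraction lost = 1 − 0.9395 = 0.06048

6.0%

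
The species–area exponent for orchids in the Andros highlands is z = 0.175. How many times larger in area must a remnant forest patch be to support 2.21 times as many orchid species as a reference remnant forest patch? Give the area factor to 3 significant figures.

(A₂/A₁)^0.175 = 2.21, so A₂/A₁ = 2.21^(1/0.175) = 2.21^5.714
ln(A₂/A₁) = ln 2.21 / 0.175 = 0.7930 / 0.175 = 4.5314
A₂/A₁ = e^4.5314 ≈ 92.89

92.9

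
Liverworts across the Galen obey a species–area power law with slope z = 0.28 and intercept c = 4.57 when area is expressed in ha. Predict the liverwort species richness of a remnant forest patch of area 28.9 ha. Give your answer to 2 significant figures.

S = 4.57 × 28.9^0.28 = 4.57 × 2.565 ≈ 11.72

12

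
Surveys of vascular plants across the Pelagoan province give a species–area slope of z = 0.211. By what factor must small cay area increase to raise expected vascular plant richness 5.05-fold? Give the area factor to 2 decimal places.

(A₂/A₁)^0.211 = 5.05, so A₂/A₁ = 5.05^(1/0.211) = 5.05^4.739
ln(A₂/A₁) = ln 5.05 / 0.211 = 1.6194 / 0.211 = 7.6748
A₂/A₁ = e^7.6748 ≈ 2153

2153.45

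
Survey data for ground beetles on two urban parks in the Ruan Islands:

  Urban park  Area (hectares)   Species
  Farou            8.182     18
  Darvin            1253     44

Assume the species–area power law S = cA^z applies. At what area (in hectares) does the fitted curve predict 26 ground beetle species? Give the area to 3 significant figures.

64.8 hectares

z = ln(44/18) / ln(1253/8.182) = 0.8938 / 5.0314 = 0.1776
c = 18 / 8.182^0.1776 = 18 / 1.453 = 12.39
A = (26/12.39)^(1/0.1776) ⇒ ln A = ln(2.098)/0.1776 = 4.1719
A = e^4.1719 ≈ 64.84 hectares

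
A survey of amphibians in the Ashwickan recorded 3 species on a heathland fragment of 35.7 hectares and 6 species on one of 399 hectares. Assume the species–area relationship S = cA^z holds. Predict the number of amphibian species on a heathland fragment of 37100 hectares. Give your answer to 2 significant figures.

z = ln(6/3) / ln(399/35.7) = 0.6931 / 2.4138 = 0.2872
c = 3 / 35.7^0.2872 = 3 / 2.792 = 1.075
S₃ = 1.075 × 37100^0.2872 = 1.075 × 20.52 ≈ 22.05

22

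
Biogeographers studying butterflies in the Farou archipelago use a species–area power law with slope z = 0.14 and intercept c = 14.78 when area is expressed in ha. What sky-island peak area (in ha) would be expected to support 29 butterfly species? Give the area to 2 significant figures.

120 ha

29 = 14.78 × A^0.14  ⇒  A^0.14 = 29/14.78 = 1.962
ln A = ln(1.962) / 0.14 = 0.6740 / 0.14 = 4.8144
A = e^4.8144 ≈ 123.3 ha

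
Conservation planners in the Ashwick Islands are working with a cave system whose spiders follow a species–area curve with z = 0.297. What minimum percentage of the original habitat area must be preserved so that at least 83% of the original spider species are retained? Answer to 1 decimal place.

Need (A_new/A_old)^0.297 = 0.83, so A_new/A_old = 0.83^(1/0.297) = 0.83^3.367
ln(A_new/A_old) = ln 0.83 / 0.297 = -0.1863 / 0.297 = -0.6274
A_new/A_old = e^-0.6274 ≈ 0.534

53.4%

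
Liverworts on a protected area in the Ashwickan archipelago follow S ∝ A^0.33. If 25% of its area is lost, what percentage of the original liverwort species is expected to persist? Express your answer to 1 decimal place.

90.9%

S_new/S_old = (A_new/A_old)^z = 0.75^0.33
= exp(0.33 × ln 0.75) = exp(0.33 × -0.2877) = exp(-0.0949) ≈ 0.9094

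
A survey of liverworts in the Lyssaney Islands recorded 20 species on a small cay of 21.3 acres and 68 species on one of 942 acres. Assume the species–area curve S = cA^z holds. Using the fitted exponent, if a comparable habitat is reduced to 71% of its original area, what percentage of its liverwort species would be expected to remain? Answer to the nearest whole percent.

90%

z = ln(68/20) / ln(942/21.3) = 1.2238 / 3.7893 = 0.3230
S_new/S_old = (A_new/A_old)^z = 0.71^0.3230 = exp(0.3230 × -0.3425) = 0.8953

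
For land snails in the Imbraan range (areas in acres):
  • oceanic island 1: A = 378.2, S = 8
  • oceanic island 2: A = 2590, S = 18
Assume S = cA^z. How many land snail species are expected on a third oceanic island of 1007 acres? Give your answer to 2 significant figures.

12

z = ln(18/8) / ln(2590/378.2) = 0.8109 / 1.9240 = 0.4215
c = 8 / 378.2^0.4215 = 8 / 12.2 = 0.6556
S₃ = 0.6556 × 1007^0.4215 = 0.6556 × 18.44 ≈ 12.09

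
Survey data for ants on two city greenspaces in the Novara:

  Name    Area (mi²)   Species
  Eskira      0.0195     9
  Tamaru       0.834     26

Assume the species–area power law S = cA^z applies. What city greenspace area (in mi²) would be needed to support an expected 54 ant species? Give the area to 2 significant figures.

z = ln(26/9) / ln(0.834/0.0195) = 1.0609 / 3.7558 = 0.2825
c = 9 / 0.0195^0.2825 = 9 / 0.3289 = 27.37
A = (54/27.37)^(1/0.2825) ⇒ ln A = ln(1.973)/0.2825 = 2.4060
A = e^2.4060 ≈ 11.09 mi²

11 mi²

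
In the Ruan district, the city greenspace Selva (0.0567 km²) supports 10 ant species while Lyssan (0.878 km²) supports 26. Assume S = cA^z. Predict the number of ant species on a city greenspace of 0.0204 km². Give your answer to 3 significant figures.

7.00

z = ln(26/10) / ln(0.878/0.0567) = 0.9555 / 2.7399 = 0.3487
c = 10 / 0.0567^0.3487 = 10 / 0.3676 = 27.21
S₃ = 27.21 × 0.0204^0.3487 = 27.21 × 0.2573 ≈ 7.001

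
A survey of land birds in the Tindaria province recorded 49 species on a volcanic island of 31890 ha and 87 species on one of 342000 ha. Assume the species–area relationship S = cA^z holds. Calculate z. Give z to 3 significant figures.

0.242

Taking logs: ln S = ln c + z ln A, so z = (ln S₂ − ln S₁)/(ln A₂ − ln A₁).
z = ln(87/49) / ln(342000/31890) = ln(1.776) / ln(10.72) = 0.5741 / 2.3725 = 0.2420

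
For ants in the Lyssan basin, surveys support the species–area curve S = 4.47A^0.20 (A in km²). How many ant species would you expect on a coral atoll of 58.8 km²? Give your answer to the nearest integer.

S = 4.47 × 58.8^0.2
ln S = ln 4.47 + 0.2 × ln 58.8 = 1.4974 + 0.2 × 4.0741 = 2.3122
S = e^2.3122 ≈ 10.1

10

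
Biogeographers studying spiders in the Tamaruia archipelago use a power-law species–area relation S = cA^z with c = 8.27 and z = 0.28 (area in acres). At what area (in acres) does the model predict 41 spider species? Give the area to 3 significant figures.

304 acres

41 = 8.27 × A^0.28  ⇒  A^0.28 = 41/8.27 = 4.958
ln A = ln(4.958) / 0.28 = 1.6009 / 0.28 = 5.7176
A = e^5.7176 ≈ 304.2 acres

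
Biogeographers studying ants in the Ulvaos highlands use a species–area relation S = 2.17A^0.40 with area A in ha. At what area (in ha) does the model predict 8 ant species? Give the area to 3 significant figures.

8 = 2.17 × A^0.4  ⇒  A^0.4 = 8/2.17 = 3.687
ln A = ln(3.687) / 0.4 = 1.3047 / 0.4 = 3.2618
A = e^3.2618 ≈ 26.1 ha

26.1 ha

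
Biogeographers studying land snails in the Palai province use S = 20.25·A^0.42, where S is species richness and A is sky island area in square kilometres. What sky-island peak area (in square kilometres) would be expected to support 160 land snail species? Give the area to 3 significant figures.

137 square kilometres

160 = 20.25 × A^0.42  ⇒  A^0.42 = 160/20.25 = 7.901
ln A = ln(7.901) / 0.42 = 2.0670 / 0.42 = 4.9215
A = e^4.9215 ≈ 137.2 square kilometres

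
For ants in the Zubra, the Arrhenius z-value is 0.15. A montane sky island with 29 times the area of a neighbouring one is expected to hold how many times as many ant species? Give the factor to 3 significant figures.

1.66

S₂/S₁ = (A₂/A₁)^z = 29^0.15
ln(S₂/S₁) = 0.15 × ln 29 = 0.15 × 3.3673 = 0.5051
S₂/S₁ = e^0.5051 ≈ 1.657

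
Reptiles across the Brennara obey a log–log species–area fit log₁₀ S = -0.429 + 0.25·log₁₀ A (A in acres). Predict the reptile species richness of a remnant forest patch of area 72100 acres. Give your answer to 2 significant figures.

6.1

S = 0.3724 × 72100^0.25
ln S = ln 0.3724 + 0.25 × ln 72100 = -0.9878 + 0.25 × 11.1858 = 1.8086
S = e^1.8086 ≈ 6.102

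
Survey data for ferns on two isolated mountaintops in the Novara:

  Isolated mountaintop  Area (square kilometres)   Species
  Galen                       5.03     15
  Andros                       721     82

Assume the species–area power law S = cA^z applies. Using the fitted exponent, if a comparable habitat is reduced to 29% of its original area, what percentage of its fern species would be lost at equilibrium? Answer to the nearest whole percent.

z = ln(82/15) / ln(721/5.03) = 1.6987 / 4.9652 = 0.3421
S_new/S_old = (A_new/A_old)^z = 0.29^0.3421 = exp(0.3421 × -1.2379) = 0.6548
Fraction lost = 1 − 0.6548 = 0.3452

35%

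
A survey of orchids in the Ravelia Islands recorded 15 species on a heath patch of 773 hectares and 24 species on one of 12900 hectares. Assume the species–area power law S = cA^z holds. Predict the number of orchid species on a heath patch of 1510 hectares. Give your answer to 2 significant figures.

z = ln(24/15) / ln(12900/773) = 0.4700 / 2.8147 = 0.1670
c = 15 / 773^0.1670 = 15 / 3.036 = 4.941
S₃ = 4.941 × 1510^0.1670 = 4.941 × 3.395 ≈ 16.77

17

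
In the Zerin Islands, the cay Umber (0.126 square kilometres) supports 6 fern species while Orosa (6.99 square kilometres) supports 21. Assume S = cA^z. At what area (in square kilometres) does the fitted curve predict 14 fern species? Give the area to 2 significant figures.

z = ln(21/6) / ln(6.99/0.126) = 1.2528 / 4.0160 = 0.3119
c = 6 / 0.126^0.3119 = 6 / 0.524 = 11.45
A = (14/11.45)^(1/0.3119) ⇒ ln A = ln(1.223)/0.3119 = 0.6447
A = e^0.6447 ≈ 1.905 square kilometres

1.9 square kilometres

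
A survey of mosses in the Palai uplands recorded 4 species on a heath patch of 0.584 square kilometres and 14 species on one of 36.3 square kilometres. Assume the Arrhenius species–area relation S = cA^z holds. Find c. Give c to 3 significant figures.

z = ln(S₂/S₁) / ln(A₂/A₁) = ln(14/4) / ln(36.3/0.584) = 1.2528 / 4.1297 = 0.3034
c = S₁ / A₁^z = 4 / 0.584^0.3034 = 4 / 0.8495 = 4.709

4.71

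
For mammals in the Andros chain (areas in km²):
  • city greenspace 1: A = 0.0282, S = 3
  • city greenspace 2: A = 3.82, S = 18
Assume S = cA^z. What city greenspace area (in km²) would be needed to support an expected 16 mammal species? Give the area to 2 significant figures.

z = ln(18/3) / ln(3.82/0.0282) = 1.7918 / 4.9087 = 0.3650
c = 3 / 0.0282^0.3650 = 3 / 0.2718 = 11.04
A = (16/11.04)^(1/0.3650) ⇒ ln A = ln(1.45)/0.3650 = 1.0176
A = e^1.0176 ≈ 2.766 km²

2.8 km²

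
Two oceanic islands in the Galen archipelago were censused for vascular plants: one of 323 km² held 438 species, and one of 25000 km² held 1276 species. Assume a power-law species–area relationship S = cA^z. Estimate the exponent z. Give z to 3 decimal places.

0.246

Taking logs: ln S = ln c + z ln A, so z = (ln S₂ − ln S₁)/(ln A₂ − ln A₁).
z = ln(1276/438) / ln(25000/323) = ln(2.913) / ln(77.4) = 1.0693 / 4.3490 = 0.2459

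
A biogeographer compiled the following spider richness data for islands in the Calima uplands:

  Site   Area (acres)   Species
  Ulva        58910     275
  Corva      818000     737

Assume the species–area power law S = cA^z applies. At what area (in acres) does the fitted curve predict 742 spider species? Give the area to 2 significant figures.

z = ln(737/275) / ln(818000/58910) = 0.9858 / 2.6309 = 0.3747
c = 275 / 58910^0.3747 = 275 / 61.3 = 4.486
A = (742/4.486)^(1/0.3747) ⇒ ln A = ln(165.4)/0.3747 = 13.6327
A = e^13.6327 ≈ 832894 acres

830000 acres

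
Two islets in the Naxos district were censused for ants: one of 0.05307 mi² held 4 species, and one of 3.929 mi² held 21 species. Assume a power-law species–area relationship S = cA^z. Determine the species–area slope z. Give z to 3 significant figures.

Taking logs: ln S = ln c + z ln A, so z = (ln S₂ − ln S₁)/(ln A₂ − ln A₁).
z = ln(21/4) / ln(3.929/0.05307) = ln(5.25) / ln(74.03) = 1.6582 / 4.3045 = 0.3852

0.385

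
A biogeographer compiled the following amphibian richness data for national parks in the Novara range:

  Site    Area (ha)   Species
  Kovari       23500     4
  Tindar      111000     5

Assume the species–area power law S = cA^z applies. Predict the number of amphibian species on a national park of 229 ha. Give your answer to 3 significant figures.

2.06

z = ln(5/4) / ln(111000/23500) = 0.2231 / 1.5525 = 0.1437
c = 4 / 23500^0.1437 = 4 / 4.249 = 0.9415
S₃ = 0.9415 × 229^0.1437 = 0.9415 × 2.184 ≈ 2.056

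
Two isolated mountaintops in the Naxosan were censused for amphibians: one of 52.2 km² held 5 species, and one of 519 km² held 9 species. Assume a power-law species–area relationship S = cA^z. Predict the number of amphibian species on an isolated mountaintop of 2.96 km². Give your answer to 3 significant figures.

2.40

z = ln(9/5) / ln(519/52.2) = 0.5878 / 2.2968 = 0.2559
c = 5 / 52.2^0.2559 = 5 / 2.752 = 1.817
S₃ = 1.817 × 2.96^0.2559 = 1.817 × 1.32 ≈ 2.399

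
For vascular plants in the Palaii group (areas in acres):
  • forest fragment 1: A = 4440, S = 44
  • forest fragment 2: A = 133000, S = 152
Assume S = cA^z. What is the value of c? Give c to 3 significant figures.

2.06

z = ln(S₂/S₁) / ln(A₂/A₁) = ln(152/44) / ln(133000/4440) = 1.2397 / 3.3997 = 0.3646
c = S₁ / A₁^z = 44 / 4440^0.3646 = 44 / 21.38 = 2.058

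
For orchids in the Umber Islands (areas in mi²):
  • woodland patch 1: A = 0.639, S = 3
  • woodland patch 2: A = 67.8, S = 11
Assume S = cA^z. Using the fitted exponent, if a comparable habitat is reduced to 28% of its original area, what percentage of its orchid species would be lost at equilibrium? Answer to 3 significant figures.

z = ln(11/3) / ln(67.8/0.639) = 1.2993 / 4.6644 = 0.2786
S_new/S_old = (A_new/A_old)^z = 0.28^0.2786 = exp(0.2786 × -1.2730) = 0.7015
Fraction lost = 1 − 0.7015 = 0.2985

29.9%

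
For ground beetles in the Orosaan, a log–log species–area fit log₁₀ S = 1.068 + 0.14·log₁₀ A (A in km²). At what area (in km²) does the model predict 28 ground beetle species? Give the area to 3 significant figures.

511 km²

28 = 11.69 × A^0.14  ⇒  A^0.14 = 28/11.69 = 2.394
ln A = ln(2.394) / 0.14 = 0.8730 / 0.14 = 6.2360
A = e^6.2360 ≈ 510.8 km²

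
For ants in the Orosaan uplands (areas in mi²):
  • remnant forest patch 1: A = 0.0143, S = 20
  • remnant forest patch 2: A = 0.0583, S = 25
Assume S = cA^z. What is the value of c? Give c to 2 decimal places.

39.26

z = ln(S₂/S₁) / ln(A₂/A₁) = ln(25/20) / ln(0.0583/0.0143) = 0.2231 / 1.4053 = 0.1588
c = S₁ / A₁^z = 20 / 0.0143^0.1588 = 20 / 0.5094 = 39.26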